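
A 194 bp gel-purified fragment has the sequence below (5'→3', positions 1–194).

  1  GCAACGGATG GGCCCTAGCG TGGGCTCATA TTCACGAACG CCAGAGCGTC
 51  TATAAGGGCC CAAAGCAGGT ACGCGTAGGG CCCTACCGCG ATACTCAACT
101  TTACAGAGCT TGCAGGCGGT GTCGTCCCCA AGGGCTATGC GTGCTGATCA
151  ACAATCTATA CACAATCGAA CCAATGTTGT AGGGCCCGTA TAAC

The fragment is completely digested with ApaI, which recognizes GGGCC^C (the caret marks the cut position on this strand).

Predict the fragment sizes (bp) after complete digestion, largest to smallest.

ApaI sites (GGGCCC) start at positions 10, 56, 78, 182.
ApaI cuts after base 5 of each site (before the last base), so after positions 14, 60, 82, 186.
Linear molecule, 4 cuts → 5 fragments:
  1–14 → 14 bp
  15–60 → 46 bp
  61–82 → 22 bp
  83–186 → 104 bp
  187–194 → 8 bp
Sorted largest to smallest: 104, 46, 22, 14, 8 bp.

104, 46, 22, 14, 8 bp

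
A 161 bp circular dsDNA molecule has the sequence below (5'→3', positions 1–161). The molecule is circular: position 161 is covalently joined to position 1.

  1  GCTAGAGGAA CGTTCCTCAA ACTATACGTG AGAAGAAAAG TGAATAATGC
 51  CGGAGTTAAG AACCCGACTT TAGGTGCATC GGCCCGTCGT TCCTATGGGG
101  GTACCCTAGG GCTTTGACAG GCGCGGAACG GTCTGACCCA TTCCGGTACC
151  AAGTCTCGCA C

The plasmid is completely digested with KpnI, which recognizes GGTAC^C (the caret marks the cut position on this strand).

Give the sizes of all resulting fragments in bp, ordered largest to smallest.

KpnI sites (GGTACC) start at positions 100, 145.
KpnI cuts after base 5 of each site (before the last base), so after positions 104, 149.
Circular molecule, 2 cuts → 2 fragments:
  105–149 → 45 bp
  150–161 then 1–104 → 12 + 104 = 116 bp
Sorted largest to smallest: 116, 45 bp.

116, 45 bp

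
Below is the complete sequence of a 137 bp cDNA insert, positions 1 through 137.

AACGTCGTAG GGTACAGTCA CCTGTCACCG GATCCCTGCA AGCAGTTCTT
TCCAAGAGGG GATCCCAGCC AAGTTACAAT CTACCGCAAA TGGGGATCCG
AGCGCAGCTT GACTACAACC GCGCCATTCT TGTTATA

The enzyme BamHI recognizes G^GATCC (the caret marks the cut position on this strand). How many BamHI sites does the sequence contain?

3

GGATCC occurs starting at positions 30, 60, 94.
BamHI cuts at 3 sites.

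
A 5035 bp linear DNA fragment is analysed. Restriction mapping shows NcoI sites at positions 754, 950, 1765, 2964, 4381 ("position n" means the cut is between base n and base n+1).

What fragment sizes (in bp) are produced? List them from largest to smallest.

Linear molecule, 5 cuts → 6 fragments:
  754 − 0 = 754 bp
  950 − 754 = 196 bp
  1765 − 950 = 815 bp
  2964 − 1765 = 1199 bp
  4381 − 2964 = 1417 bp
  5035 − 4381 = 654 bp
Sorted largest to smallest: 1417, 1199, 815, 754, 654, 196 bp.

1417, 1199, 815, 754, 654, 196 bp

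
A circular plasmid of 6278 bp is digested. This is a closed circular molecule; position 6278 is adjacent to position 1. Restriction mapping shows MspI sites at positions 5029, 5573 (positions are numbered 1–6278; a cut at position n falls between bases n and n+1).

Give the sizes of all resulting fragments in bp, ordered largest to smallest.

5734, 544 bp

Circular molecule, 2 cuts → 2 fragments:
  5573 − 5029 = 544 bp
  wrap: 6278 − 5573 + 5029 = 5734 bp
Sorted largest to smallest: 5734, 544 bp.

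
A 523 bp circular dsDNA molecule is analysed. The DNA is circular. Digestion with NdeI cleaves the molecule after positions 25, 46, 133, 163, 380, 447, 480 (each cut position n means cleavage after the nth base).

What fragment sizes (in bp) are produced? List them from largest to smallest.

217, 87, 68, 67, 33, 30, 21 bp

Circular molecule, 7 cuts → 7 fragments:
  46 − 25 = 21 bp
  133 − 46 = 87 bp
  163 − 133 = 30 bp
  380 − 163 = 217 bp
  447 − 380 = 67 bp
  480 − 447 = 33 bp
  wrap: 523 − 480 + 25 = 68 bp
Sorted largest to smallest: 217, 87, 68, 67, 33, 30, 21 bp.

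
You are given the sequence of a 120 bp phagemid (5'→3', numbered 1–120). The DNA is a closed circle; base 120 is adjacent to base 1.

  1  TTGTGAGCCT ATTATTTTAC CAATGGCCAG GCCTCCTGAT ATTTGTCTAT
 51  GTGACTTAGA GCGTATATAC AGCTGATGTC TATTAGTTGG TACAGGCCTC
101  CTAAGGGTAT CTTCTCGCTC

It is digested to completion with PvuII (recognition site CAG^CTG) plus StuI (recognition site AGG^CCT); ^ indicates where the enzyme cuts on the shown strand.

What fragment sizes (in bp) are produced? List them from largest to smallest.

55, 41, 24 bp

The PvuII site (CAGCTG) starts at position 70.
PvuII cuts after base 3 of each site, so after position 72.
StuI sites (AGGCCT) start at positions 29, 94.
StuI cuts after base 3 of each site, so after positions 31, 96.
Combined cut positions: 31, 72, 96.
Circular molecule, 3 cuts → 3 fragments:
  32–72 → 41 bp
  73–96 → 24 bp
  97–120 then 1–31 → 24 + 31 = 55 bp
Sorted largest to smallest: 55, 41, 24 bp.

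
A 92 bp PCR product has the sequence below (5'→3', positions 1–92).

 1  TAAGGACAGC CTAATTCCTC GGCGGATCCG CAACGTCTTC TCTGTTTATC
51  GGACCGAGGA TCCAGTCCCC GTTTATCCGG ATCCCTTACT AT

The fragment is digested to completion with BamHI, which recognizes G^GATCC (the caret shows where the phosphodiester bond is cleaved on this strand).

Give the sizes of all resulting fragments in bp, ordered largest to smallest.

BamHI sites (GGATCC) start at positions 24, 58, 79.
BamHI cuts after the first base of each site, so after positions 24, 58, 79.
Linear molecule, 3 cuts → 4 fragments:
  1–24 → 24 bp
  25–58 → 34 bp
  59–79 → 21 bp
  80–92 → 13 bp
Sorted largest to smallest: 34, 24, 21, 13 bp.

34, 24, 21, 13 bp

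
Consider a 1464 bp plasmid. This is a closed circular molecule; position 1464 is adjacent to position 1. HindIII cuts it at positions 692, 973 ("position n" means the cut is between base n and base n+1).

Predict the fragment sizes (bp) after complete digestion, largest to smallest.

Circular molecule, 2 cuts → 2 fragments:
  973 − 692 = 281 bp
  wrap: 1464 − 973 + 692 = 1183 bp
Sorted largest to smallest: 1183, 281 bp.

1183, 281 bp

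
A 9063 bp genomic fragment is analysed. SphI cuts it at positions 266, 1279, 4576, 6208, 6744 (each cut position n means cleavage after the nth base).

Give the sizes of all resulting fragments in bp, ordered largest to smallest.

3297, 2319, 1632, 1013, 536, 266 bp

Linear molecule, 5 cuts → 6 fragments:
  266 − 0 = 266 bp
  1279 − 266 = 1013 bp
  4576 − 1279 = 3297 bp
  6208 − 4576 = 1632 bp
  6744 − 6208 = 536 bp
  9063 − 6744 = 2319 bp
Sorted largest to smallest: 3297, 2319, 1632, 1013, 536, 266 bp.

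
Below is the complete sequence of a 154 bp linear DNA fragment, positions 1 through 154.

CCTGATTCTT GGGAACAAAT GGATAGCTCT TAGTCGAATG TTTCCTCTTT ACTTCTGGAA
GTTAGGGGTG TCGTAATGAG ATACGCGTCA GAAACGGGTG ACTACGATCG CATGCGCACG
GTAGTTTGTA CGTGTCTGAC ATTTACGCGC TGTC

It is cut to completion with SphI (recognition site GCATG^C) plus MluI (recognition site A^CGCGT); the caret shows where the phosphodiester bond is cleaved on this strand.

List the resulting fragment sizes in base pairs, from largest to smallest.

83, 40, 31 bp

The SphI site (GCATGC) starts at position 110.
SphI cuts after base 5 of each site (before the last base), so after position 114.
The MluI site (ACGCGT) starts at position 83.
MluI cuts after the first base of each site, so after position 83.
Combined cut positions: 83, 114.
Linear molecule, 2 cuts → 3 fragments:
  1–83 → 83 bp
  84–114 → 31 bp
  115–154 → 40 bp
Sorted largest to smallest: 83, 40, 31 bp.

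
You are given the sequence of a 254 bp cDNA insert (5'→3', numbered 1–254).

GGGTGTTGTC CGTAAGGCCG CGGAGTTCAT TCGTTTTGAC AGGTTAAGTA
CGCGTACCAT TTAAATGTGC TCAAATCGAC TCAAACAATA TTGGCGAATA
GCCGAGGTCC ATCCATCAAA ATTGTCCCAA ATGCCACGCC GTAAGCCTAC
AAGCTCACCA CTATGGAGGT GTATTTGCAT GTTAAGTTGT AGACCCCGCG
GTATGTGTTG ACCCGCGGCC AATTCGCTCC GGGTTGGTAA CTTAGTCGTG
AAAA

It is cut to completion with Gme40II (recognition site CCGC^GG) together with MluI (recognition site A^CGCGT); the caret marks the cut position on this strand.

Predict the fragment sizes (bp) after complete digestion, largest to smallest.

149, 38, 29, 21, 17 bp

Gme40II sites (CCGCGG) start at positions 18, 196, 213.
Gme40II cuts after base 4 of each site, so after positions 21, 199, 216.
The MluI site (ACGCGT) starts at position 50.
MluI cuts after the first base of each site, so after position 50.
Combined cut positions: 21, 50, 199, 216.
Linear molecule, 4 cuts → 5 fragments:
  1–21 → 21 bp
  22–50 → 29 bp
  51–199 → 149 bp
  200–216 → 17 bp
  217–254 → 38 bp
Sorted largest to smallest: 149, 38, 29, 21, 17 bp.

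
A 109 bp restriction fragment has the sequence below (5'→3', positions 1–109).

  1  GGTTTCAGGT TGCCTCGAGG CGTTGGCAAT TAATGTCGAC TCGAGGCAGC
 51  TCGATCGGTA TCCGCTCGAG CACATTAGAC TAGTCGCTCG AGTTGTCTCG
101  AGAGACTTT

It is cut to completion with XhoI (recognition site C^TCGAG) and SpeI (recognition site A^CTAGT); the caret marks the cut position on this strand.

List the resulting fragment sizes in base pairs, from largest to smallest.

26, 25, 14, 14, 12, 10, 8 bp

XhoI sites (CTCGAG) start at positions 14, 40, 65, 87, 97.
XhoI cuts after the first base of each site, so after positions 14, 40, 65, 87, 97.
The SpeI site (ACTAGT) starts at position 79.
SpeI cuts after the first base of each site, so after position 79.
Combined cut positions: 14, 40, 65, 79, 87, 97.
Linear molecule, 6 cuts → 7 fragments:
  1–14 → 14 bp
  15–40 → 26 bp
  41–65 → 25 bp
  66–79 → 14 bp
  80–87 → 8 bp
  88–97 → 10 bp
  98–109 → 12 bp
Sorted largest to smallest: 26, 25, 14, 14, 12, 10, 8 bp.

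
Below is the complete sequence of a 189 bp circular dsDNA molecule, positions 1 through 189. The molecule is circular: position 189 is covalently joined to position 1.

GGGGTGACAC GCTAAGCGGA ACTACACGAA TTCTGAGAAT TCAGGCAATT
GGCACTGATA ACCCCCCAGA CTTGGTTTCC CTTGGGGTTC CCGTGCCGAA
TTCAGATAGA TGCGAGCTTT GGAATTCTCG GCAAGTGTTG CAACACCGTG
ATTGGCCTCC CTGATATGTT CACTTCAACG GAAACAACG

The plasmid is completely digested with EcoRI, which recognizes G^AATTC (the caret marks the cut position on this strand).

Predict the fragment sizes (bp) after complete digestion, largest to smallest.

95, 61, 24, 9 bp

EcoRI sites (GAATTC) start at positions 28, 37, 98, 122.
EcoRI cuts after the first base of each site, so after positions 28, 37, 98, 122.
Circular molecule, 4 cuts → 4 fragments:
  29–37 → 9 bp
  38–98 → 61 bp
  99–122 → 24 bp
  123–189 then 1–28 → 67 + 28 = 95 bp
Sorted largest to smallest: 95, 61, 24, 9 bp.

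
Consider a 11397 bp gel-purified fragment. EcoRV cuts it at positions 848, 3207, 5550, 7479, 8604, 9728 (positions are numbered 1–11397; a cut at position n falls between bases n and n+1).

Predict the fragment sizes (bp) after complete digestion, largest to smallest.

2359, 2343, 1929, 1669, 1125, 1124, 848 bp

Linear molecule, 6 cuts → 7 fragments:
  848 − 0 = 848 bp
  3207 − 848 = 2359 bp
  5550 − 3207 = 2343 bp
  7479 − 5550 = 1929 bp
  8604 − 7479 = 1125 bp
  9728 − 8604 = 1124 bp
  11397 − 9728 = 1669 bp
Sorted largest to smallest: 2359, 2343, 1929, 1669, 1125, 1124, 848 bp.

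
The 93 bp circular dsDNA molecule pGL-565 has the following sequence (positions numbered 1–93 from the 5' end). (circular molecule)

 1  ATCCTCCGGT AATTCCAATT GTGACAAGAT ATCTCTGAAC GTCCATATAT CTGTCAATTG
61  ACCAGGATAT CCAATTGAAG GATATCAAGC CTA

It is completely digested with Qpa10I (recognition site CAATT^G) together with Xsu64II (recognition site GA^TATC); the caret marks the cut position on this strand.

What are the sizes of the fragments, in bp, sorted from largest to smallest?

31, 30, 9, 9, 8, 6 bp

Qpa10I sites (CAATTG) start at positions 16, 55, 72.
Qpa10I cuts after base 5 of each site (before the last base), so after positions 20, 59, 76.
Xsu64II sites (GATATC) start at positions 28, 66, 81.
Xsu64II cuts after base 2 of each site, so after positions 29, 67, 82.
Combined cut positions: 20, 29, 59, 67, 76, 82.
Circular molecule, 6 cuts → 6 fragments:
  21–29 → 9 bp
  30–59 → 30 bp
  60–67 → 8 bp
  68–76 → 9 bp
  77–82 → 6 bp
  83–93 then 1–20 → 11 + 20 = 31 bp
Sorted largest to smallest: 31, 30, 9, 9, 8, 6 bp.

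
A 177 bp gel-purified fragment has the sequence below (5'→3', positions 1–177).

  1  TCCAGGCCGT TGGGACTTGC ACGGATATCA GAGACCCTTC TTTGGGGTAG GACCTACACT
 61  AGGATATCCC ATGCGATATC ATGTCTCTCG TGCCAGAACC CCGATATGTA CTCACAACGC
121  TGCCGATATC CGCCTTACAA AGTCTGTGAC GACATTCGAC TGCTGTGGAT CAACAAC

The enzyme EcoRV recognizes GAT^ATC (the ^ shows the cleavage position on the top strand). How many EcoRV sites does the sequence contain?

GATATC occurs starting at positions 24, 63, 75, 125.
EcoRV cuts at 4 sites.

4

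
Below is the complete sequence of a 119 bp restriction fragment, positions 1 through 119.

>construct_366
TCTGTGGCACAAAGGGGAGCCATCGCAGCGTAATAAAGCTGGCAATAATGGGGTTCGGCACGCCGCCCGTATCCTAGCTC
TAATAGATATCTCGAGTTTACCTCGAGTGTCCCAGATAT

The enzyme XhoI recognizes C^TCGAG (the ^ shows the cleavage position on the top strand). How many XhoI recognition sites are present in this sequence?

2

CTCGAG occurs starting at positions 91, 102.
XhoI cuts at 2 sites.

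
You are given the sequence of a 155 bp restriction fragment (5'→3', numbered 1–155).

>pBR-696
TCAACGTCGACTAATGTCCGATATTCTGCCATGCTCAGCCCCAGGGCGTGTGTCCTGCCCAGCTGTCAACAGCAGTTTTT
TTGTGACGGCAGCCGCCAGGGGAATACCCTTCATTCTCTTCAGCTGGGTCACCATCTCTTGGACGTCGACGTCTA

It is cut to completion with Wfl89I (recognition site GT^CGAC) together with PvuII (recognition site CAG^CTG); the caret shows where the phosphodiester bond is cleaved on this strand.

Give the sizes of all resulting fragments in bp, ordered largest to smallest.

Wfl89I sites (GTCGAC) start at positions 6, 145.
Wfl89I cuts after base 2 of each site, so after positions 7, 146.
PvuII sites (CAGCTG) start at positions 60, 121.
PvuII cuts after base 3 of each site, so after positions 62, 123.
Combined cut positions: 7, 62, 123, 146.
Linear molecule, 4 cuts → 5 fragments:
  1–7 → 7 bp
  8–62 → 55 bp
  63–123 → 61 bp
  124–146 → 23 bp
  147–155 → 9 bp
Sorted largest to smallest: 61, 55, 23, 9, 7 bp.

61, 55, 23, 9, 7 bp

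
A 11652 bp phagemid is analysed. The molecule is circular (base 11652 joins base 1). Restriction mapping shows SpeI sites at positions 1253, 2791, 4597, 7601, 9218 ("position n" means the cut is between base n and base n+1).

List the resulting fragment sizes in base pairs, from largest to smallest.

3687, 3004, 1806, 1617, 1538 bp

Circular molecule, 5 cuts → 5 fragments:
  2791 − 1253 = 1538 bp
  4597 − 2791 = 1806 bp
  7601 − 4597 = 3004 bp
  9218 − 7601 = 1617 bp
  wrap: 11652 − 9218 + 1253 = 3687 bp
Sorted largest to smallest: 3687, 3004, 1806, 1617, 1538 bp.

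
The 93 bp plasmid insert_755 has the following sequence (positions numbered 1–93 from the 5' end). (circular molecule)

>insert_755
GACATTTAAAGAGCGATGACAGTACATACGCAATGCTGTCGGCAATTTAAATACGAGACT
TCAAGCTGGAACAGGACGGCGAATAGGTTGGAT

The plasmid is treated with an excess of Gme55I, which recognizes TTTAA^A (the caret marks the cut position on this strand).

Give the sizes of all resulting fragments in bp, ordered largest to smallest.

Gme55I sites (TTTAAA) start at positions 5, 46.
Gme55I cuts after base 5 of each site (before the last base), so after positions 9, 50.
Circular molecule, 2 cuts → 2 fragments:
  10–50 → 41 bp
  51–93 then 1–9 → 43 + 9 = 52 bp
Sorted largest to smallest: 52, 41 bp.

52, 41 bp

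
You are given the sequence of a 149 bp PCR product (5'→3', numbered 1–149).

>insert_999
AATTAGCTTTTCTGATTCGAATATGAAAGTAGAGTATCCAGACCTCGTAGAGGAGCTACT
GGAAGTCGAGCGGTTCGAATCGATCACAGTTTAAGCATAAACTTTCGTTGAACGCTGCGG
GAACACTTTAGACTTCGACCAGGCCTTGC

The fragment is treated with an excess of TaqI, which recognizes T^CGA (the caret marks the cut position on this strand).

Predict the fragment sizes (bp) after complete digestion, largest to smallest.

TaqI sites (TCGA) start at positions 17, 66, 75, 80, 135.
TaqI cuts after the first base of each site, so after positions 17, 66, 75, 80, 135.
Linear molecule, 5 cuts → 6 fragments:
  1–17 → 17 bp
  18–66 → 49 bp
  67–75 → 9 bp
  76–80 → 5 bp
  81–135 → 55 bp
  136–149 → 14 bp
Sorted largest to smallest: 55, 49, 17, 14, 9, 5 bp.

55, 49, 17, 14, 9, 5 bp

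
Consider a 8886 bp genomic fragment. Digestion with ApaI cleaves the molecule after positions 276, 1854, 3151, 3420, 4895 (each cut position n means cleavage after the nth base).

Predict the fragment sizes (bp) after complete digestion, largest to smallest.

3991, 1578, 1475, 1297, 276, 269 bp

Linear molecule, 5 cuts → 6 fragments:
  276 − 0 = 276 bp
  1854 − 276 = 1578 bp
  3151 − 1854 = 1297 bp
  3420 − 3151 = 269 bp
  4895 − 3420 = 1475 bp
  8886 − 4895 = 3991 bp
Sorted largest to smallest: 3991, 1578, 1475, 1297, 276, 269 bp.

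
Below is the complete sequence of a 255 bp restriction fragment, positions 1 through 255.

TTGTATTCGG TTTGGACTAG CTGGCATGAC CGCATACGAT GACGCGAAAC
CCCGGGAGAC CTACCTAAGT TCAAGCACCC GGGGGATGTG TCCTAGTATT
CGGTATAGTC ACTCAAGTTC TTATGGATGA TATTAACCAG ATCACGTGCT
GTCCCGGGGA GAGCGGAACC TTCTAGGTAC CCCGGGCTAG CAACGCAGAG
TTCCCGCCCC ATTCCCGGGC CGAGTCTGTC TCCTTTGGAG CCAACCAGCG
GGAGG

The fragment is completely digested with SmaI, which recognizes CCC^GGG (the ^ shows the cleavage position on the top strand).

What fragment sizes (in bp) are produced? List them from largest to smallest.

SmaI sites (CCCGGG) start at positions 51, 78, 153, 181, 214.
SmaI cuts after base 3 of each site, so after positions 53, 80, 155, 183, 216.
Linear molecule, 5 cuts → 6 fragments:
  1–53 → 53 bp
  54–80 → 27 bp
  81–155 → 75 bp
  156–183 → 28 bp
  184–216 → 33 bp
  217–255 → 39 bp
Sorted largest to smallest: 75, 53, 39, 33, 28, 27 bp.

75, 53, 39, 33, 28, 27 bp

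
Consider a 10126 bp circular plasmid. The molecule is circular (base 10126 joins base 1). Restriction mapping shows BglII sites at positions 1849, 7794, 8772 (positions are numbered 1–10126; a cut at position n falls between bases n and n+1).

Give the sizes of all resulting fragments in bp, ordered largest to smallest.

Circular molecule, 3 cuts → 3 fragments:
  7794 − 1849 = 5945 bp
  8772 − 7794 = 978 bp
  wrap: 10126 − 8772 + 1849 = 3203 bp
Sorted largest to smallest: 5945, 3203, 978 bp.

5945, 3203, 978 bp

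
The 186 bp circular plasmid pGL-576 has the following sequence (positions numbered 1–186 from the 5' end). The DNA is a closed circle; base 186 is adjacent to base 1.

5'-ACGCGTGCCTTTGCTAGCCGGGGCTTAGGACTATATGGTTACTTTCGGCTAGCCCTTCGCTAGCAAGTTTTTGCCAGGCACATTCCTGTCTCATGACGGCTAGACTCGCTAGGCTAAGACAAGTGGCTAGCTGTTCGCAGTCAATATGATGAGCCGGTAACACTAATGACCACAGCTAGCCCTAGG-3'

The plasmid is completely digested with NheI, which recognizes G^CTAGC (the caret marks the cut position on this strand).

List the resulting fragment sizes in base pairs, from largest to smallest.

NheI sites (GCTAGC) start at positions 13, 48, 59, 126, 175.
NheI cuts after the first base of each site, so after positions 13, 48, 59, 126, 175.
Circular molecule, 5 cuts → 5 fragments:
  14–48 → 35 bp
  49–59 → 11 bp
  60–126 → 67 bp
  127–175 → 49 bp
  176–186 then 1–13 → 11 + 13 = 24 bp
Sorted largest to smallest: 67, 49, 35, 24, 11 bp.

67, 49, 35, 24, 11 bp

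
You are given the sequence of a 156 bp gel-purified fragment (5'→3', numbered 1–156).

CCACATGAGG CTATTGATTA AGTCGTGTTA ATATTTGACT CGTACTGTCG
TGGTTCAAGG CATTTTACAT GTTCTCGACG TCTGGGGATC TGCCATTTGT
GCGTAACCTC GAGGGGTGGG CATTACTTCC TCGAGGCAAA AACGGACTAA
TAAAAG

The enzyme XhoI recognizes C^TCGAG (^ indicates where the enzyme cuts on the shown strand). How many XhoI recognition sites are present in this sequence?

CTCGAG occurs starting at positions 108, 130.
XhoI cuts at 2 sites.

2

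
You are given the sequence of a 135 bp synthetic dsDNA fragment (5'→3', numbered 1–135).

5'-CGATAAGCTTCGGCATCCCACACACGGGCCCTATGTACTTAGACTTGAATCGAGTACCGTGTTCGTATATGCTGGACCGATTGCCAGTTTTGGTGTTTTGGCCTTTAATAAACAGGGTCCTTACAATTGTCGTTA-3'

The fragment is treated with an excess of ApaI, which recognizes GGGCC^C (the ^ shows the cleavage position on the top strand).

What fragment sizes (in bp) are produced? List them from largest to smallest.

105, 30 bp

The ApaI site (GGGCCC) starts at position 26.
ApaI cuts after base 5 of each site (before the last base), so after position 30.
Linear molecule, 1 cut → 2 fragments:
  1–30 → 30 bp
  31–135 → 105 bp
Sorted largest to smallest: 105, 30 bp.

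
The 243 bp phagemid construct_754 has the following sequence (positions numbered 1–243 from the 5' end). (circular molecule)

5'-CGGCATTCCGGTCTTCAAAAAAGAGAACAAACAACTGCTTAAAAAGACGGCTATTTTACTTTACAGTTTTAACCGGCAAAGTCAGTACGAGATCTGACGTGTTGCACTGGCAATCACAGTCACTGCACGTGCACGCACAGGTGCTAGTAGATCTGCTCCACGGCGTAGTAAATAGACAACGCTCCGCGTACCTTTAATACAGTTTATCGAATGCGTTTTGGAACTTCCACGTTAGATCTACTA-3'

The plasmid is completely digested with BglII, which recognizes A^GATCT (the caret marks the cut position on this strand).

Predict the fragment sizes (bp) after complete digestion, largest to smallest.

BglII sites (AGATCT) start at positions 90, 149, 234.
BglII cuts after the first base of each site, so after positions 90, 149, 234.
Circular molecule, 3 cuts → 3 fragments:
  91–149 → 59 bp
  150–234 → 85 bp
  235–243 then 1–90 → 9 + 90 = 99 bp
Sorted largest to smallest: 99, 85, 59 bp.

99, 85, 59 bp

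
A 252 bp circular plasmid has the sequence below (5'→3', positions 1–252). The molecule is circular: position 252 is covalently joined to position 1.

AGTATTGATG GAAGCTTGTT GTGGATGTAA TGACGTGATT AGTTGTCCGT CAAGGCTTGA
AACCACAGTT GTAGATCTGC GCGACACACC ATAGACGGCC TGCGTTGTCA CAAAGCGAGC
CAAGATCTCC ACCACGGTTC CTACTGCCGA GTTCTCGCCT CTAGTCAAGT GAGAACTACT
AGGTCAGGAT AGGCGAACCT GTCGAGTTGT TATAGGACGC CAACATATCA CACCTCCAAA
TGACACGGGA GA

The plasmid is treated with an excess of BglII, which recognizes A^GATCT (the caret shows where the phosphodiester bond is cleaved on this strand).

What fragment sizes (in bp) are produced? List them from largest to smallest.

202, 50 bp

BglII sites (AGATCT) start at positions 73, 123.
BglII cuts after the first base of each site, so after positions 73, 123.
Circular molecule, 2 cuts → 2 fragments:
  74–123 → 50 bp
  124–252 then 1–73 → 129 + 73 = 202 bp
Sorted largest to smallest: 202, 50 bp.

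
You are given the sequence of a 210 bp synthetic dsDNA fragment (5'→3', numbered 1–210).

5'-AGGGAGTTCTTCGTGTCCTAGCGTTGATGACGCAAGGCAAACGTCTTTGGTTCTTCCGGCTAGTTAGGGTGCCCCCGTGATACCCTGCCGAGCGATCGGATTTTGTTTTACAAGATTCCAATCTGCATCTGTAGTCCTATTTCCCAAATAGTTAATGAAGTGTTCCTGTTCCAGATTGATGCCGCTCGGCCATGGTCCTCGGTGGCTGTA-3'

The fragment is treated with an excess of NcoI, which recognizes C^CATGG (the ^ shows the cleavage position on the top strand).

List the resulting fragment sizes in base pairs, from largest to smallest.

190, 20 bp

The NcoI site (CCATGG) starts at position 190.
NcoI cuts after the first base of each site, so after position 190.
Linear molecule, 1 cut → 2 fragments:
  1–190 → 190 bp
  191–210 → 20 bp
Sorted largest to smallest: 190, 20 bp.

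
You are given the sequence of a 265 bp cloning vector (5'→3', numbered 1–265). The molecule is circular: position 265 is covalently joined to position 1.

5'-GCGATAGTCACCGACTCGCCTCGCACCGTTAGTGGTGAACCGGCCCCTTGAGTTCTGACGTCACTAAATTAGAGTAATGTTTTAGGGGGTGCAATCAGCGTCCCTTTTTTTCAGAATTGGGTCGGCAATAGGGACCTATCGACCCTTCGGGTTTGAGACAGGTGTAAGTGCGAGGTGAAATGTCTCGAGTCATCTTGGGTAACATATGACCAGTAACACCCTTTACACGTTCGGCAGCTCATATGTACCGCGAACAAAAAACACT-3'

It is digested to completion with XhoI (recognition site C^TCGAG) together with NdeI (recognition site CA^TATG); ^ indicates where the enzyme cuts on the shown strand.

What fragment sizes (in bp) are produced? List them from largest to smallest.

The XhoI site (CTCGAG) starts at position 184.
XhoI cuts after the first base of each site, so after position 184.
NdeI sites (CATATG) start at positions 203, 240.
NdeI cuts after base 2 of each site, so after positions 204, 241.
Combined cut positions: 184, 204, 241.
Circular molecule, 3 cuts → 3 fragments:
  185–204 → 20 bp
  205–241 → 37 bp
  242–265 then 1–184 → 24 + 184 = 208 bp
Sorted largest to smallest: 208, 37, 20 bp.

208, 37, 20 bp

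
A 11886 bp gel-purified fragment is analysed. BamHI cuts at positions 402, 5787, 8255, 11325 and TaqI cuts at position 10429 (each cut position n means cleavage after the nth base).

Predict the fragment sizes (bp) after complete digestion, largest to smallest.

Combined cut positions (sorted): 402, 5787, 8255, 10429, 11325.
Linear molecule, 5 cuts → 6 fragments:
  402 − 0 = 402 bp
  5787 − 402 = 5385 bp
  8255 − 5787 = 2468 bp
  10429 − 8255 = 2174 bp
  11325 − 10429 = 896 bp
  11886 − 11325 = 561 bp
Sorted largest to smallest: 5385, 2468, 2174, 896, 561, 402 bp.

5385, 2468, 2174, 896, 561, 402 bp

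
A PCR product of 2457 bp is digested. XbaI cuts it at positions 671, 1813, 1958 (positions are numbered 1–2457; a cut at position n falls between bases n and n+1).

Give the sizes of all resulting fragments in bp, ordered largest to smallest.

Linear molecule, 3 cuts → 4 fragments:
  671 − 0 = 671 bp
  1813 − 671 = 1142 bp
  1958 − 1813 = 145 bp
  2457 − 1958 = 499 bp
Sorted largest to smallest: 1142, 671, 499, 145 bp.

1142, 671, 499, 145 bp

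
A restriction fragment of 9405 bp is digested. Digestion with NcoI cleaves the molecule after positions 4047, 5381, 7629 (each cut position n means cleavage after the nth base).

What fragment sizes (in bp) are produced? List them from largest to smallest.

Linear molecule, 3 cuts → 4 fragments:
  4047 − 0 = 4047 bp
  5381 − 4047 = 1334 bp
  7629 − 5381 = 2248 bp
  9405 − 7629 = 1776 bp
Sorted largest to smallest: 4047, 2248, 1776, 1334 bp.

4047, 2248, 1776, 1334 bp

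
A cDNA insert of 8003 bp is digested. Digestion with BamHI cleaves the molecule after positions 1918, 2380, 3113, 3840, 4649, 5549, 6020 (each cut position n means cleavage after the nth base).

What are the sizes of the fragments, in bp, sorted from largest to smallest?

Linear molecule, 7 cuts → 8 fragments:
  1918 − 0 = 1918 bp
  2380 − 1918 = 462 bp
  3113 − 2380 = 733 bp
  3840 − 3113 = 727 bp
  4649 − 3840 = 809 bp
  5549 − 4649 = 900 bp
  6020 − 5549 = 471 bp
  8003 − 6020 = 1983 bp
Sorted largest to smallest: 1983, 1918, 900, 809, 733, 727, 471, 462 bp.

1983, 1918, 900, 809, 733, 727, 471, 462 bp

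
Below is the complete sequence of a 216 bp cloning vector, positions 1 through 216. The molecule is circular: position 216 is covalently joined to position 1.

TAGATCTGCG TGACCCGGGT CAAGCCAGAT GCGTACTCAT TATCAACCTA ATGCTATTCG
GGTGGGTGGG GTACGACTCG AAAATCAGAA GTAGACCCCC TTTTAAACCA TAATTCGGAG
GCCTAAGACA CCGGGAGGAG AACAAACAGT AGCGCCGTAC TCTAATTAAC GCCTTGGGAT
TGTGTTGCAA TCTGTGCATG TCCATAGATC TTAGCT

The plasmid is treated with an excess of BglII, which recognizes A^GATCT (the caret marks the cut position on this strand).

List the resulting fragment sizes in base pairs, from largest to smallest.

BglII sites (AGATCT) start at positions 2, 206.
BglII cuts after the first base of each site, so after positions 2, 206.
Circular molecule, 2 cuts → 2 fragments:
  3–206 → 204 bp
  207–216 then 1–2 → 10 + 2 = 12 bp
Sorted largest to smallest: 204, 12 bp.

204, 12 bp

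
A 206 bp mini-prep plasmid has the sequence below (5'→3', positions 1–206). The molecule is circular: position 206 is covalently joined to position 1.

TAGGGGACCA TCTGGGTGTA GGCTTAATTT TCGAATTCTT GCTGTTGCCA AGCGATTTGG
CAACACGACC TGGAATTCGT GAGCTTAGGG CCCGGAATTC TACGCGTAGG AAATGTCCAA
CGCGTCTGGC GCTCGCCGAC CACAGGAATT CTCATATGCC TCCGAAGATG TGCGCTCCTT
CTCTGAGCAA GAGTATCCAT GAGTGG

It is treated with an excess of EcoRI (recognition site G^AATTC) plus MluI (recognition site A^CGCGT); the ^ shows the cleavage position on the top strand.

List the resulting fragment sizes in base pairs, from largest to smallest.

93, 40, 26, 22, 18, 7 bp

EcoRI sites (GAATTC) start at positions 33, 73, 95, 146.
EcoRI cuts after the first base of each site, so after positions 33, 73, 95, 146.
MluI sites (ACGCGT) start at positions 102, 120.
MluI cuts after the first base of each site, so after positions 102, 120.
Combined cut positions: 33, 73, 95, 102, 120, 146.
Circular molecule, 6 cuts → 6 fragments:
  34–73 → 40 bp
  74–95 → 22 bp
  96–102 → 7 bp
  103–120 → 18 bp
  121–146 → 26 bp
  147–206 then 1–33 → 60 + 33 = 93 bp
Sorted largest to smallest: 93, 40, 26, 22, 18, 7 bp.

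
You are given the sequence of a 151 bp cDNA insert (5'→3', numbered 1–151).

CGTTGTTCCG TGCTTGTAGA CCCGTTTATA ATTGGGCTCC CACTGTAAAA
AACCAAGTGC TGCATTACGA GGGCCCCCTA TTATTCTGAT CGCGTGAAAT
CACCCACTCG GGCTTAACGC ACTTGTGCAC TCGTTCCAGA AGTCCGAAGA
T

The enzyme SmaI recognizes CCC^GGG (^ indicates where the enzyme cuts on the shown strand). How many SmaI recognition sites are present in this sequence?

0

No occurrence of CCCGGG is present in the sequence.
SmaI does not cut: 0 sites.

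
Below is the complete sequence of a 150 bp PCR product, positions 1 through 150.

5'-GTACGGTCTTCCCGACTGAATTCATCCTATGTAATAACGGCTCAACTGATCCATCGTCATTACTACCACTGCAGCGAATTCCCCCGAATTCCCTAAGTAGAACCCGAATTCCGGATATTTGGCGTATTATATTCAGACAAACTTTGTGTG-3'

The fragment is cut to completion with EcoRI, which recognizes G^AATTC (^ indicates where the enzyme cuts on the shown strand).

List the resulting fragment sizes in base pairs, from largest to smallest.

58, 44, 20, 18, 10 bp

EcoRI sites (GAATTC) start at positions 18, 76, 86, 106.
EcoRI cuts after the first base of each site, so after positions 18, 76, 86, 106.
Linear molecule, 4 cuts → 5 fragments:
  1–18 → 18 bp
  19–76 → 58 bp
  77–86 → 10 bp
  87–106 → 20 bp
  107–150 → 44 bp
Sorted largest to smallest: 58, 44, 20, 18, 10 bp.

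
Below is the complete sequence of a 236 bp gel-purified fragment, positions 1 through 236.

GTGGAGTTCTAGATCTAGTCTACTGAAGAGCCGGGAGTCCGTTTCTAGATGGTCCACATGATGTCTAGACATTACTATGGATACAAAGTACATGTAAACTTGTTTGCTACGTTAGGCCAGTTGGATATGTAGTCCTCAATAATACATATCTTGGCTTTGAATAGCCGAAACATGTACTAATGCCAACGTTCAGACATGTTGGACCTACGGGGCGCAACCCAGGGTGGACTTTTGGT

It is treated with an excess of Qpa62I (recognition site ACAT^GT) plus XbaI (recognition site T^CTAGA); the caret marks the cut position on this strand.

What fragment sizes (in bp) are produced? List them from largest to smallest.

Qpa62I sites (ACATGT) start at positions 90, 170, 194.
Qpa62I cuts after base 4 of each site, so after positions 93, 173, 197.
XbaI sites (TCTAGA) start at positions 8, 44, 64.
XbaI cuts after the first base of each site, so after positions 8, 44, 64.
Combined cut positions: 8, 44, 64, 93, 173, 197.
Linear molecule, 6 cuts → 7 fragments:
  1–8 → 8 bp
  9–44 → 36 bp
  45–64 → 20 bp
  65–93 → 29 bp
  94–173 → 80 bp
  174–197 → 24 bp
  198–236 → 39 bp
Sorted largest to smallest: 80, 39, 36, 29, 24, 20, 8 bp.

80, 39, 36, 29, 24, 20, 8 bp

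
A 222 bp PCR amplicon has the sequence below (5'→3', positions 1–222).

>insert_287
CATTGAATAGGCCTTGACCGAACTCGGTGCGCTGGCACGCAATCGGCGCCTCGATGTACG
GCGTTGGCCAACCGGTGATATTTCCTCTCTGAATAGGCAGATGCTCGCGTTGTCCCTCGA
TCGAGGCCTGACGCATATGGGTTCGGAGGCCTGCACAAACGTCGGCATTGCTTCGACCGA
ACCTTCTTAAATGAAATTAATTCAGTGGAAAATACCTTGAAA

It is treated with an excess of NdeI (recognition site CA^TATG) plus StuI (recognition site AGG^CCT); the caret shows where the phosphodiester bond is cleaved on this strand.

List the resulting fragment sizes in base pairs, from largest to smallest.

115, 73, 14, 11, 9 bp

The NdeI site (CATATG) starts at position 134.
NdeI cuts after base 2 of each site, so after position 135.
StuI sites (AGGCCT) start at positions 9, 124, 147.
StuI cuts after base 3 of each site, so after positions 11, 126, 149.
Combined cut positions: 11, 126, 135, 149.
Linear molecule, 4 cuts → 5 fragments:
  1–11 → 11 bp
  12–126 → 115 bp
  127–135 → 9 bp
  136–149 → 14 bp
  150–222 → 73 bp
Sorted largest to smallest: 115, 73, 14, 11, 9 bp.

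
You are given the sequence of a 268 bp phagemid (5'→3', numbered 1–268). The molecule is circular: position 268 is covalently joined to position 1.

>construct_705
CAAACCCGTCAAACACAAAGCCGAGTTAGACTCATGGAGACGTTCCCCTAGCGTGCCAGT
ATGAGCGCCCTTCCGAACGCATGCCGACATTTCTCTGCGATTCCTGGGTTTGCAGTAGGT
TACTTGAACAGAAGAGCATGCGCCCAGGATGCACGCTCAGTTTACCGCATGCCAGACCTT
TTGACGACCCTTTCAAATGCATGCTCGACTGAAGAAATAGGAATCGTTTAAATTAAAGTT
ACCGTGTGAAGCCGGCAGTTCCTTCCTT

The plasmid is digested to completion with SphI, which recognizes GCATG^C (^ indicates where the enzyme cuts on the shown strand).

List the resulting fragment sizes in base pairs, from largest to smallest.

SphI sites (GCATGC) start at positions 79, 136, 167, 199.
SphI cuts after base 5 of each site (before the last base), so after positions 83, 140, 171, 203.
Circular molecule, 4 cuts → 4 fragments:
  84–140 → 57 bp
  141–171 → 31 bp
  172–203 → 32 bp
  204–268 then 1–83 → 65 + 83 = 148 bp
Sorted largest to smallest: 148, 57, 32, 31 bp.

148, 57, 32, 31 bp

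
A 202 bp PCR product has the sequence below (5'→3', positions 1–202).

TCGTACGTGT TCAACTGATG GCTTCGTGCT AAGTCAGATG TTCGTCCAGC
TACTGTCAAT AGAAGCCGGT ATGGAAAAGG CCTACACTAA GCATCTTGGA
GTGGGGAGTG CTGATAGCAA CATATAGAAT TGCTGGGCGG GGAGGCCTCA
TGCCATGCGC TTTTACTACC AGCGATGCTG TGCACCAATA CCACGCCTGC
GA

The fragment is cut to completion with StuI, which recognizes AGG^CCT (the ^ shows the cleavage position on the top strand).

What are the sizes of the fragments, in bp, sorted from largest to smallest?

80, 65, 57 bp

StuI sites (AGGCCT) start at positions 78, 143.
StuI cuts after base 3 of each site, so after positions 80, 145.
Linear molecule, 2 cuts → 3 fragments:
  1–80 → 80 bp
  81–145 → 65 bp
  146–202 → 57 bp
Sorted largest to smallest: 80, 65, 57 bp.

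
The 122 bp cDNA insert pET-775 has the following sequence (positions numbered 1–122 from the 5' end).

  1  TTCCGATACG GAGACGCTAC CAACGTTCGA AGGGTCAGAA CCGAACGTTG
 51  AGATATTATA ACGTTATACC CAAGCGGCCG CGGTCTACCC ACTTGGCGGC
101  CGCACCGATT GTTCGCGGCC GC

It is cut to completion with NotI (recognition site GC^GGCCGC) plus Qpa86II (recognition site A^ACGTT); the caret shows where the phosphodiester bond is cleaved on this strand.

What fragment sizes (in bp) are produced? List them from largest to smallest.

NotI sites (GCGGCCGC) start at positions 74, 96, 115.
NotI cuts after base 2 of each site, so after positions 75, 97, 116.
Qpa86II sites (AACGTT) start at positions 22, 44, 60.
Qpa86II cuts after the first base of each site, so after positions 22, 44, 60.
Combined cut positions: 22, 44, 60, 75, 97, 116.
Linear molecule, 6 cuts → 7 fragments:
  1–22 → 22 bp
  23–44 → 22 bp
  45–60 → 16 bp
  61–75 → 15 bp
  76–97 → 22 bp
  98–116 → 19 bp
  117–122 → 6 bp
Sorted largest to smallest: 22, 22, 22, 19, 16, 15, 6 bp.

22, 22, 22, 19, 16, 15, 6 bp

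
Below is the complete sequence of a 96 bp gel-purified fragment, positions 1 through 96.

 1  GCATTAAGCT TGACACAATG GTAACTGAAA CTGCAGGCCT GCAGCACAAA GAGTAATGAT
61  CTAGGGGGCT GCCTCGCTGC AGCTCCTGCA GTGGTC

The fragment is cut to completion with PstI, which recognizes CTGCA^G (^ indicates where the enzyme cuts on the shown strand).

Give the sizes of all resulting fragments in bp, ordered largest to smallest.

38, 35, 9, 8, 6 bp

PstI sites (CTGCAG) start at positions 31, 39, 77, 86.
PstI cuts after base 5 of each site (before the last base), so after positions 35, 43, 81, 90.
Linear molecule, 4 cuts → 5 fragments:
  1–35 → 35 bp
  36–43 → 8 bp
  44–81 → 38 bp
  82–90 → 9 bp
  91–96 → 6 bp
Sorted largest to smallest: 38, 35, 9, 8, 6 bp.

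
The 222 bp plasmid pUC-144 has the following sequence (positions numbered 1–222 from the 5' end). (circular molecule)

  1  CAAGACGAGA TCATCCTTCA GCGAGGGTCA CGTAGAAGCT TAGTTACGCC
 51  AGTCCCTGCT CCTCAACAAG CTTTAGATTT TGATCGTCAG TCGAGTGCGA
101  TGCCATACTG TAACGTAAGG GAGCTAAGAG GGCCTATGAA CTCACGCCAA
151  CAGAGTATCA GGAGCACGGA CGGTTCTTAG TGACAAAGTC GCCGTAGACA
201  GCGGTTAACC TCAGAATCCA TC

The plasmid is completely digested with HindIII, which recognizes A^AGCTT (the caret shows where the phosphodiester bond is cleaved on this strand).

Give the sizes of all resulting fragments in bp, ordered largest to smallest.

HindIII sites (AAGCTT) start at positions 36, 68.
HindIII cuts after the first base of each site, so after positions 36, 68.
Circular molecule, 2 cuts → 2 fragments:
  37–68 → 32 bp
  69–222 then 1–36 → 154 + 36 = 190 bp
Sorted largest to smallest: 190, 32 bp.

190, 32 bp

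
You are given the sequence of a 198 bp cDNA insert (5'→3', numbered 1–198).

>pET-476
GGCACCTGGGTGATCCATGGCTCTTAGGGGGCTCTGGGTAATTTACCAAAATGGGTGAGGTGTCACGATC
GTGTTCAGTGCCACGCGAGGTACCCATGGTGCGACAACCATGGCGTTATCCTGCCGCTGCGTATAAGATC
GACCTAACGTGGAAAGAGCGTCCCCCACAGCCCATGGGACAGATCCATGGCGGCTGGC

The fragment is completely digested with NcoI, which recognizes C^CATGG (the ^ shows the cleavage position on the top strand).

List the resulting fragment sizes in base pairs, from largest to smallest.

NcoI sites (CCATGG) start at positions 15, 94, 108, 172, 185.
NcoI cuts after the first base of each site, so after positions 15, 94, 108, 172, 185.
Linear molecule, 5 cuts → 6 fragments:
  1–15 → 15 bp
  16–94 → 79 bp
  95–108 → 14 bp
  109–172 → 64 bp
  173–185 → 13 bp
  186–198 → 13 bp
Sorted largest to smallest: 79, 64, 15, 14, 13, 13 bp.

79, 64, 15, 14, 13, 13 bp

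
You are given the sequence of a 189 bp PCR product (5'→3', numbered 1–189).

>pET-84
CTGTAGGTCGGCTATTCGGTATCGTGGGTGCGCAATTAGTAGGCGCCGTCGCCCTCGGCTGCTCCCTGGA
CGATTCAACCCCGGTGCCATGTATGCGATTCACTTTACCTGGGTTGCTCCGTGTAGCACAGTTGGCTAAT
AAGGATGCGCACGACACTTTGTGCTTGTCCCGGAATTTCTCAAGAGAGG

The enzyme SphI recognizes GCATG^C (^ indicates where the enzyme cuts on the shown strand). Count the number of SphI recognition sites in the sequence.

0

No occurrence of GCATGC is present in the sequence.
SphI does not cut: 0 sites.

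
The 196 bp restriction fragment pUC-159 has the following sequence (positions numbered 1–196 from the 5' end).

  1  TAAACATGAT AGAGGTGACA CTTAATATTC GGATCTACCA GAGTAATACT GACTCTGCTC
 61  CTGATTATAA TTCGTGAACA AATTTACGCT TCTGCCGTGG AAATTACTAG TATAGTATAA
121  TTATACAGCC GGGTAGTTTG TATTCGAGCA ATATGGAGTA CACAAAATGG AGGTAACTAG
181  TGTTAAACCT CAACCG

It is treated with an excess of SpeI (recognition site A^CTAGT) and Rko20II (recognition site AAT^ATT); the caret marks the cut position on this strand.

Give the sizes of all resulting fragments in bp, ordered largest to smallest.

SpeI sites (ACTAGT) start at positions 106, 176.
SpeI cuts after the first base of each site, so after positions 106, 176.
The Rko20II site (AATATT) starts at position 24.
Rko20II cuts after base 3 of each site, so after position 26.
Combined cut positions: 26, 106, 176.
Linear molecule, 3 cuts → 4 fragments:
  1–26 → 26 bp
  27–106 → 80 bp
  107–176 → 70 bp
  177–196 → 20 bp
Sorted largest to smallest: 80, 70, 26, 20 bp.

80, 70, 26, 20 bp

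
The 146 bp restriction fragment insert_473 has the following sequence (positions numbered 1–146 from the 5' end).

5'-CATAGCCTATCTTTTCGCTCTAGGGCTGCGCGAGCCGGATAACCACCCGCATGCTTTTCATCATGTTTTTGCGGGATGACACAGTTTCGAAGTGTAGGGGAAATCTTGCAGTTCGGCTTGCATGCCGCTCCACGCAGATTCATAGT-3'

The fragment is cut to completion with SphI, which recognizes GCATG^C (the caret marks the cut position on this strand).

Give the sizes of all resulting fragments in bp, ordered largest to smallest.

71, 53, 22 bp

SphI sites (GCATGC) start at positions 49, 120.
SphI cuts after base 5 of each site (before the last base), so after positions 53, 124.
Linear molecule, 2 cuts → 3 fragments:
  1–53 → 53 bp
  54–124 → 71 bp
  125–146 → 22 bp
Sorted largest to smallest: 71, 53, 22 bp.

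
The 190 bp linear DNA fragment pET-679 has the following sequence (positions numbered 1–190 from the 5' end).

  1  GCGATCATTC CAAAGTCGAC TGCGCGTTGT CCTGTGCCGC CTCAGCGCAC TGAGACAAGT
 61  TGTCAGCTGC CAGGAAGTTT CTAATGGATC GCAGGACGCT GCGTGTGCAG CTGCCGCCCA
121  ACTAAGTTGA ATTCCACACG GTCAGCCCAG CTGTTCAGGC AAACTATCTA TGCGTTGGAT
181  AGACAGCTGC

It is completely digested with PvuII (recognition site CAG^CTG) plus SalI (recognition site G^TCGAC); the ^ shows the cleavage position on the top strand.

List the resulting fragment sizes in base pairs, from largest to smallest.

PvuII sites (CAGCTG) start at positions 64, 108, 148, 184.
PvuII cuts after base 3 of each site, so after positions 66, 110, 150, 186.
The SalI site (GTCGAC) starts at position 15.
SalI cuts after the first base of each site, so after position 15.
Combined cut positions: 15, 66, 110, 150, 186.
Linear molecule, 5 cuts → 6 fragments:
  1–15 → 15 bp
  16–66 → 51 bp
  67–110 → 44 bp
  111–150 → 40 bp
  151–186 → 36 bp
  187–190 → 4 bp
Sorted largest to smallest: 51, 44, 40, 36, 15, 4 bp.

51, 44, 40, 36, 15, 4 bp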